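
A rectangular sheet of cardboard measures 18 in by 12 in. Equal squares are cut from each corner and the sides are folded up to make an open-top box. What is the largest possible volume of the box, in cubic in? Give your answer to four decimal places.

With cut size x, the volume is V(x) = x(18 − 2x)(12 − 2x) for 0 < x < 6.
V'(x) = 12x^2 − 120x + 216. Setting V'(x) = 0 gives x ≈ 2.3542 (the root in (0, 6)).
V''(x) = 24x − 120 is negative there, so this is the maximum; V ≈ 228.1621.

228.1621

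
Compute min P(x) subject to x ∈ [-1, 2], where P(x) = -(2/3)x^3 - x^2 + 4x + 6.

5/3

P'(x) = -2x^2 - 2x + 4, whose only zero in [-1, 2] is x = 1.
Evaluating at the critical points and endpoints: P(-1) = 5/3; P(1) = 25/3; P(2) = 14/3.
Hence the absolute minimum is 5/3 at x = -1.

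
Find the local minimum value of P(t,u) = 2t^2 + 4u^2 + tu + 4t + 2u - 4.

∂P/∂t = 4t + u + 4 = 0 and ∂P/∂u = t + 8u + 2 = 0, so (t, u) = (-30/31, -4/31).
The Hessian has P_{tt} = 4, P_{uu} = 8, P_{tu} = 1, giving D = 31 > 0 with P_{tt} > 0, so the point is a local minimum.
P(-30/31, -4/31) = -188/31.

-188/31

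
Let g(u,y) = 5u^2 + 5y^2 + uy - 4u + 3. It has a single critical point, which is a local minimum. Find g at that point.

217/99

∂g/∂u = 10u + y - 4 = 0 and ∂g/∂y = u + 10y = 0, so (u, y) = (40/99, -4/99).
The Hessian has g_{uu} = 10, g_{yy} = 10, g_{uy} = 1, giving D = 99 > 0 with g_{uu} > 0, so the point is a local minimum.
g(40/99, -4/99) = 217/99.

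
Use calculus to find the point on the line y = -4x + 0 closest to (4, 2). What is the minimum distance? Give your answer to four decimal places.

4.3656

Minimize D(x)^2 = (x - 4)^2 + (-4x - 2)^2.
d/dx[D^2] = 2(x - 4) + 2·(-4)·(-4x - 2) = 0 ⇒ x = -4/17.
Then y = 16/17 and the distance is √(324/17) ≈ 4.3656.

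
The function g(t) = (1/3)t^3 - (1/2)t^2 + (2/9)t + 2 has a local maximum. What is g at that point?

g'(t) = t^2 - t + 2/9 = 0 at t = 1/3, 2/3.
Since g''(t) = 2t - 1, we get g''(1/3) = -1/3 < 0 ⇒ local maximum; g''(2/3) = 1/3 > 0 ⇒ local minimum.
Thus g has its local maximum at t = 1/3, with value 329/162.

329/162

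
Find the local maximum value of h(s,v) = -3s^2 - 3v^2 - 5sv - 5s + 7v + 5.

452/11

∂h/∂s = -6s - 5v - 5 = 0 and ∂h/∂v = -5s - 6v + 7 = 0, so (s, v) = (-65/11, 67/11).
The Hessian has h_{ss} = -6, h_{vv} = -6, h_{sv} = -5, giving D = 11 > 0 with h_{ss} < 0, so the point is a local maximum.
h(-65/11, 67/11) = 452/11.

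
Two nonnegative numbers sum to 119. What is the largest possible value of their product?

With x + y = 119, the product is P(x) = x(119 − x).
P'(x) = 119 − 2x = 0 gives x = 119/2; P'' = −2 < 0, so this is the maximum.
P = 119/2·119/2 = 14161/4.

14161/4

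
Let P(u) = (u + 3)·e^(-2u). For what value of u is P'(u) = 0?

-5/2

Differentiating with the product rule gives P'(u) = (-2u - 5)·e^(-2u). Since e^(-2u) > 0, the only critical point is u = -5/2.
P''(-5/2) has the same sign as -2 < 0, so this is a local maximum.
P(-5/2) = (1/2)·e^(5) ≈ 74.2066.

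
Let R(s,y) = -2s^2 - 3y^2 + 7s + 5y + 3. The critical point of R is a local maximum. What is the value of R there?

269/24

∂R/∂s = -4s + 7 = 0 and ∂R/∂y = -6y + 5 = 0, so (s, y) = (7/4, 5/6).
The Hessian has R_{ss} = -4, R_{yy} = -6, R_{sy} = 0, giving D = 24 > 0 with R_{ss} < 0, so the point is a local maximum.
R(7/4, 5/6) = 269/24.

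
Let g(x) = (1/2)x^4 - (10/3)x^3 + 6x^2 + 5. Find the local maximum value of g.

31/3

g'(x) = 2x^3 - 10x^2 + 12x = 0 at x = 0, 2, 3.
Since g''(x) = 6x^2 - 20x + 12, we get g''(0) = 12 > 0 ⇒ local minimum; g''(2) = -4 < 0 ⇒ local maximum; g''(3) = 6 > 0 ⇒ local minimum.
The local maximum is g(2) = 31/3.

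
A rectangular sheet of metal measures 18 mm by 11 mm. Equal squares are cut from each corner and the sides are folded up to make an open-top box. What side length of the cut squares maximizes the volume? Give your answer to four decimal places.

2.2140

With cut size x, the volume is V(x) = x(18 − 2x)(11 − 2x) for 0 < x < 5.5.
V'(x) = 12x^2 − 116x + 198. Setting V'(x) = 0 gives x ≈ 2.2140 (the root in (0, 5.5)).
V''(x) = 24x − 116 is negative there, so this is the maximum; V ≈ 197.4781.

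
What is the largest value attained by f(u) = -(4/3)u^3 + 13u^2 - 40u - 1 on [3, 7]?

Differentiating, f'(u) = -4u^2 + 26u - 40; whose only zero in [3, 7] is u = 4.
Compare values at every candidate in [3, 7]: f(3) = -40, f(4) = -115/3, f(7) = -304/3.
The maximum over the interval is -115/3, attained at u = 4.

-115/3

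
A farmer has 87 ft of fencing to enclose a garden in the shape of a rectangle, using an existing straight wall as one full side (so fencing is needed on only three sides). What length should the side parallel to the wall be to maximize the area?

87/2

Let the sides perpendicular to the wall have length x and the parallel side y, so 2x + y = 87 and the area is A = xy = x(87 − 2x).
A'(x) = 87 − 4x = 0 gives x = 87/4, and A''(x) = −4 < 0 confirms a maximum.
Then y = 87 − 2·87/4 = 87/2 and A = 7569/8.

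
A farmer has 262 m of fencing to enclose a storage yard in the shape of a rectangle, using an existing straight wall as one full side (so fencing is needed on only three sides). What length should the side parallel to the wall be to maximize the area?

Let the sides perpendicular to the wall have length x and the parallel side y, so 2x + y = 262 and the area is A = xy = x(262 − 2x).
A'(x) = 262 − 4x = 0 gives x = 131/2, and A''(x) = −4 < 0 confirms a maximum.
Then y = 262 − 2·131/2 = 131 and A = 17161/2.

131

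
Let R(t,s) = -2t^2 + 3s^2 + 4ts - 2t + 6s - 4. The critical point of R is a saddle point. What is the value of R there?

∂R/∂t = -4t + 4s - 2 = 0 and ∂R/∂s = 4t + 6s + 6 = 0, so (t, s) = (-9/10, -2/5).
The Hessian has R_{tt} = -4, R_{ss} = 6, R_{ts} = 4, giving D = -40 < 0, so the point is a saddle point.
R(-9/10, -2/5) = -43/10.

-43/10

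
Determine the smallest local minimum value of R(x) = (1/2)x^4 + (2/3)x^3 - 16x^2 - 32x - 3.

-649/3

R'(x) = 2x^3 + 2x^2 - 32x - 32. Setting R'(x) = 0 gives x ∈ {-4, -1, 4}.
Second-derivative test with R''(x) = 6x^2 + 4x - 32: R''(-4) = 48 > 0 ⇒ local minimum; R''(-1) = -30 < 0 ⇒ local maximum; R''(4) = 80 > 0 ⇒ local minimum.
So the smallest local minimum value is R(4) = -649/3.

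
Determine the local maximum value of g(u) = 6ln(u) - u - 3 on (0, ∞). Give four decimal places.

g'(u) = 6/u − 1 = 0 gives u = 6.
g''(u) = -6/u², which is negative for u > 0, so this is a local maximum.
g(6) = 6·ln(6) - 6 - 3 ≈ 1.7506.

1.7506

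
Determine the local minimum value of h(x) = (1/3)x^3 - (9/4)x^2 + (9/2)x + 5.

29/4

Critical points: h'(x) = x^2 - (9/2)x + 9/2 vanishes at x = 3/2, 3.
Since h''(x) = 2x - 9/2, we get h''(3/2) = -3/2 < 0 ⇒ local maximum; h''(3) = 3/2 > 0 ⇒ local minimum.
The local minimum is h(3) = 29/4.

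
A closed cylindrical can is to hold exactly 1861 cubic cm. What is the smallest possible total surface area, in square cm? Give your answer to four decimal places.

With radius r and height h, πr²h = 1861 so h = 1861/(πr²), and S(r) = 2πr² + 2πrh = 2πr² + 2·1861/r.
S'(r) = 4πr − 2·1861/r² = 0 ⇒ r³ = 1861/(2π), so r ≈ 6.6658 and h = 2r ≈ 13.3317.
S''(r) = 4π + 4·1861/r³ > 0, so this is the minimum; S ≈ 837.5527.

837.5527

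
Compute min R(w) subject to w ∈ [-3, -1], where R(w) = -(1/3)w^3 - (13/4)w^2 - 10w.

Differentiating, R'(w) = -w^2 - (13/2)w - 10; whose only zero in [-3, -1] is w = -5/2.
Compare values at every candidate in [-3, -1]: R(-3) = 39/4; R(-5/2) = 475/48; R(-1) = 85/12.
The minimum over the interval is 85/12, attained at w = -1.

85/12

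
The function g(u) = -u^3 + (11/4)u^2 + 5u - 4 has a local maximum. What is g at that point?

g'(u) = -3u^2 + (11/2)u + 5 = 0 at u = -2/3, 5/2.
g''(u) = -6u + 11/2. g''(-2/3) = 19/2 > 0 ⇒ local minimum; g''(5/2) = -19/2 < 0 ⇒ local maximum.
So the local maximum value is g(5/2) = 161/16.

161/16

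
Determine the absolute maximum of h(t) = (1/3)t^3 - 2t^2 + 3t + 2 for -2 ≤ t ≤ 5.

Differentiating, h'(t) = t^2 - 4t + 3; which vanishes at t = 1 and t = 3.
Evaluating at the critical points and endpoints: h(-2) = -44/3; h(1) = 10/3; h(3) = 2; h(5) = 26/3.
The maximum over the interval is 26/3, attained at t = 5.

26/3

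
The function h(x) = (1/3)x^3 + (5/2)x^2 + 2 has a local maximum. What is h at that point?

137/6

Critical points: h'(x) = x^2 + 5x vanishes at x = -5, 0.
h''(x) = 2x + 5. h''(-5) = -5 < 0 ⇒ local maximum; h''(0) = 5 > 0 ⇒ local minimum.
So the local maximum value is h(-5) = 137/6.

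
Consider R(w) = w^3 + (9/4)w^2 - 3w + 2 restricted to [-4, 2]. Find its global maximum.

13

The derivative is 3w^2 + (9/2)w - 3, which vanishes at w = -2 and w = 1/2.
Candidates: R(-4) = -14; R(-2) = 9; R(1/2) = 19/16; R(2) = 13.
So the maximum is R(2) = 13.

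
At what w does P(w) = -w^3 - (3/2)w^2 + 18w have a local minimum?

P'(w) = -3w^2 - 3w + 18. Setting P'(w) = 0 gives w ∈ {-3, 2}.
Since P''(w) = -6w - 3, we get P''(-3) = 15 > 0 ⇒ local minimum; P''(2) = -15 < 0 ⇒ local maximum.
The local minimum is P(-3) = -81/2.

-3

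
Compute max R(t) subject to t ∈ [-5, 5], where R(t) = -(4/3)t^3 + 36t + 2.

The derivative is -4t^2 + 36, which vanishes at t = -3 and t = 3.
Evaluating at the critical points and endpoints: R(-5) = -34/3, R(-3) = -70, R(3) = 74, R(5) = 46/3.
The maximum over the interval is 74, attained at t = 3.

74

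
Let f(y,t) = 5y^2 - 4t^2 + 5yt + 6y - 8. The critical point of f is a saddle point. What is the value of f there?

-328/35

∂f/∂y = 10y + 5t + 6 = 0 and ∂f/∂t = 5y - 8t = 0, so (y, t) = (-16/35, -2/7).
The Hessian has f_{yy} = 10, f_{tt} = -8, f_{yt} = 5, giving D = -105 < 0, so the point is a saddle point.
f(-16/35, -2/7) = -328/35.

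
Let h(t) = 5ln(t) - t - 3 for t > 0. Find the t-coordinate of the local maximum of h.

h'(t) = 5/t − 1 = 0 gives t = 5.
h''(t) = -5/t², which is negative for t > 0, so this is a local maximum.
h(5) = 5·ln(5) - 5 - 3 ≈ 0.0472.

5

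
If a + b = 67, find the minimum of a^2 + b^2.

4489/2

With a + b = 67, a^2 + b^2 = a^2 + (67 − a)^2.
The derivative 2a − 2(67 − a) = 4a − 134 vanishes at a = 67/2; second derivative 4 > 0, a minimum.
The minimum is 2·(67/2)^2 = 4489/2.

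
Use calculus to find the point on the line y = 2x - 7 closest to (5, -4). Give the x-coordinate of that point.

Minimize D(x)^2 = (x - 5)^2 + (2x - 3)^2.
d/dx[D^2] = 2(x - 5) + 2·2·(2x - 3) = 0 ⇒ x = 11/5.
Then y = -13/5 and the distance is √(49/5) ≈ 3.1305.

11/5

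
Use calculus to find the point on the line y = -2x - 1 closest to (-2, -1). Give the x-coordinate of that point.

Minimize D(x)^2 = (x + 2)^2 + (-2x)^2.
d/dx[D^2] = 2(x + 2) + 2·(-2)·(-2x) = 0 ⇒ x = -2/5.
Then y = -1/5 and the distance is √(16/5) ≈ 1.7889.

-2/5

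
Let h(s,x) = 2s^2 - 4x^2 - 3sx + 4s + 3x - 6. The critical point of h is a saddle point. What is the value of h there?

-256/41

∂h/∂s = 4s - 3x + 4 = 0 and ∂h/∂x = -3s - 8x + 3 = 0, so (s, x) = (-23/41, 24/41).
The Hessian has h_{ss} = 4, h_{xx} = -8, h_{sx} = -3, giving D = -41 < 0, so the point is a saddle point.
h(-23/41, 24/41) = -256/41.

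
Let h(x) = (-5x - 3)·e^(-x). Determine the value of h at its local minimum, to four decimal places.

Differentiating with the product rule gives h'(x) = (5x - 2)·e^(-x). Since e^(-x) > 0, the only critical point is x = 2/5.
h''(2/5) has the same sign as 5 > 0, so this is a local minimum.
h(2/5) = (-5)·e^(-2/5) ≈ -3.3516.

-3.3516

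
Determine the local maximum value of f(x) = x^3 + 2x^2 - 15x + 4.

Critical points: f'(x) = 3x^2 + 4x - 15 vanishes at x = -3, 5/3.
Since f''(x) = 6x + 4, we get f''(-3) = -14 < 0 ⇒ local maximum; f''(5/3) = 14 > 0 ⇒ local minimum.
So the local maximum value is f(-3) = 40.

40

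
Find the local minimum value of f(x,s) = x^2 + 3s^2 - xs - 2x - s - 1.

∂f/∂x = 2x - s - 2 = 0 and ∂f/∂s = -x + 6s - 1 = 0, so (x, s) = (13/11, 4/11).
The Hessian has f_{xx} = 2, f_{ss} = 6, f_{xs} = -1, giving D = 11 > 0 with f_{xx} > 0, so the point is a local minimum.
f(13/11, 4/11) = -26/11.

-26/11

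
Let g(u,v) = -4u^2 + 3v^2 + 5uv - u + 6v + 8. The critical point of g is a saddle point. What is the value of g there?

∂g/∂u = -8u + 5v - 1 = 0 and ∂g/∂v = 5u + 6v + 6 = 0, so (u, v) = (-36/73, -43/73).
The Hessian has g_{uu} = -8, g_{vv} = 6, g_{uv} = 5, giving D = -73 < 0, so the point is a saddle point.
g(-36/73, -43/73) = 473/73.

473/73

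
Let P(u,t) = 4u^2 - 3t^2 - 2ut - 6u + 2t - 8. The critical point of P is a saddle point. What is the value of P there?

∂P/∂u = 8u - 2t - 6 = 0 and ∂P/∂t = -2u - 6t + 2 = 0, so (u, t) = (10/13, 1/13).
The Hessian has P_{uu} = 8, P_{tt} = -6, P_{ut} = -2, giving D = -52 < 0, so the point is a saddle point.
P(10/13, 1/13) = -133/13.

-133/13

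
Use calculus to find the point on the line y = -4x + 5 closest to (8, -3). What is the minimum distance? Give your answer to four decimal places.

5.8209

Minimize D(x)^2 = (x - 8)^2 + (-4x + 8)^2.
d/dx[D^2] = 2(x - 8) + 2·(-4)·(-4x + 8) = 0 ⇒ x = 40/17.
Then y = -75/17 and the distance is √(576/17) ≈ 5.8209.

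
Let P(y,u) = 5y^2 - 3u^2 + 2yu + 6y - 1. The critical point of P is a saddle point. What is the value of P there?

-43/16

∂P/∂y = 10y + 2u + 6 = 0 and ∂P/∂u = 2y - 6u = 0, so (y, u) = (-9/16, -3/16).
The Hessian has P_{yy} = 10, P_{uu} = -6, P_{yu} = 2, giving D = -64 < 0, so the point is a saddle point.
P(-9/16, -3/16) = -43/16.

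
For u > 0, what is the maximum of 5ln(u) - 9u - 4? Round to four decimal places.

R'(u) = 5/u − 9 = 0 gives u = 5/9.
R''(u) = -5/u², which is negative for u > 0, so this is a local maximum.
R(5/9) = 5·ln(5/9) - 5 - 4 ≈ -11.9389.

-11.9389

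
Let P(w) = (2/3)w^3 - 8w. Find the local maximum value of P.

P'(w) = 2w^2 - 8 = 0 at w = -2, 2.
Since P''(w) = 4w, we get P''(-2) = -8 < 0 ⇒ local maximum; P''(2) = 8 > 0 ⇒ local minimum.
Thus P has its local maximum at w = -2, with value 32/3.

32/3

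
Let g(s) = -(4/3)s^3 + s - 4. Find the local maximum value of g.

-11/3

g'(s) = -4s^2 + 1. Setting g'(s) = 0 gives s ∈ {-1/2, 1/2}.
g''(s) = -8s. g''(-1/2) = 4 > 0 ⇒ local minimum; g''(1/2) = -4 < 0 ⇒ local maximum.
The local maximum is g(1/2) = -11/3.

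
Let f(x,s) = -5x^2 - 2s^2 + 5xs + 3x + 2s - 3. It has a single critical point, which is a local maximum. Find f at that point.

∂f/∂x = -10x + 5s + 3 = 0 and ∂f/∂s = 5x - 4s + 2 = 0, so (x, s) = (22/15, 7/3).
The Hessian has f_{xx} = -10, f_{ss} = -4, f_{xs} = 5, giving D = 15 > 0 with f_{xx} < 0, so the point is a local maximum.
f(22/15, 7/3) = 23/15.

23/15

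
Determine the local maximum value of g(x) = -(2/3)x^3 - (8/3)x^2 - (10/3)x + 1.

7/3

Critical points: g'(x) = -2x^2 - (16/3)x - 10/3 vanishes at x = -5/3, -1.
g''(x) = -4x - 16/3. g''(-5/3) = 4/3 > 0 ⇒ local minimum; g''(-1) = -4/3 < 0 ⇒ local maximum.
The local maximum is g(-1) = 7/3.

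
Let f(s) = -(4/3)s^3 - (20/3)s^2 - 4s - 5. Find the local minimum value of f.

f'(s) = -4s^2 - (40/3)s - 4 = 0 at s = -3, -1/3.
Since f''(s) = -8s - 40/3, we get f''(-3) = 32/3 > 0 ⇒ local minimum; f''(-1/3) = -32/3 < 0 ⇒ local maximum.
The local minimum is f(-3) = -17.

-17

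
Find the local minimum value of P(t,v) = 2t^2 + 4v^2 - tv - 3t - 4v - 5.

∂P/∂t = 4t - v - 3 = 0 and ∂P/∂v = -t + 8v - 4 = 0, so (t, v) = (28/31, 19/31).
The Hessian has P_{tt} = 4, P_{vv} = 8, P_{tv} = -1, giving D = 31 > 0 with P_{tt} > 0, so the point is a local minimum.
P(28/31, 19/31) = -235/31.

-235/31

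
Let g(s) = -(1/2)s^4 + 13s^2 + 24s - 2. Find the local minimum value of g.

-27/2

g'(s) = -2s^3 + 26s + 24. Setting g'(s) = 0 gives s ∈ {-3, -1, 4}.
Second-derivative test with g''(s) = -6s^2 + 26: g''(-3) = -28 < 0 ⇒ local maximum; g''(-1) = 20 > 0 ⇒ local minimum; g''(4) = -70 < 0 ⇒ local maximum.
So the local minimum value is g(-1) = -27/2.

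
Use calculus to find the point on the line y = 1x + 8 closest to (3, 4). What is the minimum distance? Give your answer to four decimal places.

4.9497

Minimize D(x)^2 = (x - 3)^2 + (x + 4)^2.
d/dx[D^2] = 2(x - 3) + 2·1·(x + 4) = 0 ⇒ x = -1/2.
Then y = 15/2 and the distance is √(49/2) ≈ 4.9497.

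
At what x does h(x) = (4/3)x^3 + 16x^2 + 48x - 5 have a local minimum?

-2

Critical points: h'(x) = 4x^2 + 32x + 48 vanishes at x = -6, -2.
Second-derivative test with h''(x) = 8x + 32: h''(-6) = -16 < 0 ⇒ local maximum; h''(-2) = 16 > 0 ⇒ local minimum.
Thus h has its local minimum at x = -2, with value -143/3.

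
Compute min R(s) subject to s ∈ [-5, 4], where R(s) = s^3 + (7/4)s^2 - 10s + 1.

-121/4

Differentiating, R'(s) = 3s^2 + (7/2)s - 10; which vanishes at s = -5/2 and s = 4/3.
Candidates: R(-5) = -121/4,  R(-5/2) = 341/16,  R(4/3) = -185/27,  R(4) = 53.
So the minimum is R(-5) = -121/4.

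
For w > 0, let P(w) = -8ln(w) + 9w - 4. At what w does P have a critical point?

P'(w) = -8/w + 9 = 0 gives w = 8/9.
P''(w) = 8/w², which is positive for w > 0, so this is a local minimum.
P(8/9) = -8·ln(8/9) + 8 - 4 ≈ 4.9423.

8/9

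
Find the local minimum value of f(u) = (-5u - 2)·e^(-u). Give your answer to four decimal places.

-2.7441

f'(u) = (-5)·e^(-u) + (-5u - 2)·(-1)·e^(-u) = (5u - 3)·e^(-u). Since e^(-u) > 0, the only critical point is u = 3/5.
f''(3/5) has the same sign as 5 > 0, so this is a local minimum.
f(3/5) = (-5)·e^(-3/5) ≈ -2.7441.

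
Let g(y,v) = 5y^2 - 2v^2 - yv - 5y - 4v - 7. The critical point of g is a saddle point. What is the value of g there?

∂g/∂y = 10y - v - 5 = 0 and ∂g/∂v = -y - 4v - 4 = 0, so (y, v) = (16/41, -45/41).
The Hessian has g_{yy} = 10, g_{vv} = -4, g_{yv} = -1, giving D = -41 < 0, so the point is a saddle point.
g(16/41, -45/41) = -237/41.

-237/41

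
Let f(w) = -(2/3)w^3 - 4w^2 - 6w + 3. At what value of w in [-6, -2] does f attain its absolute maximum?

-6

Differentiating, f'(w) = -2w^2 - 8w - 6; whose only zero in [-6, -2] is w = -3.
Compare values at every candidate in [-6, -2]: f(-6) = 39,  f(-3) = 3,  f(-2) = 13/3.
So the maximum is f(-6) = 39.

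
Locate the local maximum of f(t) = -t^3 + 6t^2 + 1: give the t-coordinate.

f'(t) = -3t^2 + 12t. Setting f'(t) = 0 gives t ∈ {0, 4}.
f''(t) = -6t + 12. f''(0) = 12 > 0 ⇒ local minimum; f''(4) = -12 < 0 ⇒ local maximum.
So the local maximum value is f(4) = 33.

4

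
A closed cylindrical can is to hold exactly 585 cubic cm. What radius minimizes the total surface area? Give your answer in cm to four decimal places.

4.5324

With radius r and height h, πr²h = 585 so h = 585/(πr²), and S(r) = 2πr² + 2πrh = 2πr² + 2·585/r.
S'(r) = 4πr − 2·585/r² = 0 ⇒ r³ = 585/(2π), so r ≈ 4.5324 and h = 2r ≈ 9.0647.
S''(r) = 4π + 4·585/r³ > 0, so this is the minimum; S ≈ 387.2147.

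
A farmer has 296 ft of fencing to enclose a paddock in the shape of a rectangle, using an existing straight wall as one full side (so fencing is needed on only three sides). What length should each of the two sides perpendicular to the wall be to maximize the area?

Let the sides perpendicular to the wall have length x and the parallel side y, so 2x + y = 296 and the area is A = xy = x(296 − 2x).
A'(x) = 296 − 4x = 0 gives x = 74, and A''(x) = −4 < 0 confirms a maximum.
Then y = 296 − 2·74 = 148 and A = 10952.

74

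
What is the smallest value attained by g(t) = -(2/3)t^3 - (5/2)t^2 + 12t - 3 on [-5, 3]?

-145/3

g'(t) = -2t^2 - 5t + 12, which vanishes at t = -4 and t = 3/2.
Evaluating at the critical points and endpoints: g(-5) = -253/6,  g(-4) = -145/3,  g(3/2) = 57/8,  g(3) = -15/2.
The minimum over the interval is -145/3, attained at t = -4.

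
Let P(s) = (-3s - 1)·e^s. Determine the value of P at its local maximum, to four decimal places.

0.7908

By the product rule, P'(s) = (-3s - 4)·e^s. Since e^s > 0, the only critical point is s = -4/3.
P''(-4/3) has the same sign as -3 < 0, so this is a local maximum.
P(-4/3) = (3)·e^(-4/3) ≈ 0.7908.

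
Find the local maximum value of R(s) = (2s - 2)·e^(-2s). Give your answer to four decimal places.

0.0498

By the product rule, R'(s) = (-4s + 6)·e^(-2s). Since e^(-2s) > 0, the only critical point is s = 3/2.
R''(3/2) has the same sign as -4 < 0, so this is a local maximum.
R(3/2) = (1)·e^(-3) ≈ 0.0498.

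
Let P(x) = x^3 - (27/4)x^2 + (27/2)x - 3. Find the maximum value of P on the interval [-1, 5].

83/4

P'(x) = 3x^2 - (27/2)x + 27/2, which vanishes at x = 3/2 and x = 3.
Compare values at every candidate in [-1, 5]: P(-1) = -97/4; P(3/2) = 87/16; P(3) = 15/4; P(5) = 83/4.
The maximum over the interval is 83/4, attained at x = 5.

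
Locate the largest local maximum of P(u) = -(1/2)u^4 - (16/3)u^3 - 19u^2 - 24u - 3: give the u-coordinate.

P'(u) = -2u^3 - 16u^2 - 38u - 24 = 0 at u = -4, -3, -1.
Second-derivative test with P''(u) = -6u^2 - 32u - 38: P''(-4) = -6 < 0 ⇒ local maximum; P''(-3) = 4 > 0 ⇒ local minimum; P''(-1) = -12 < 0 ⇒ local maximum.
The largest local maximum is P(-1) = 41/6.

-1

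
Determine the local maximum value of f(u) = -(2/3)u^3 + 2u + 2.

10/3

Critical points: f'(u) = -2u^2 + 2 vanishes at u = -1, 1.
Second-derivative test with f''(u) = -4u: f''(-1) = 4 > 0 ⇒ local minimum; f''(1) = -4 < 0 ⇒ local maximum.
The local maximum is f(1) = 10/3.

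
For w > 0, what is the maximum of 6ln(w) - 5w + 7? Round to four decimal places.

h'(w) = 6/w − 5 = 0 gives w = 6/5.
h''(w) = -6/w², which is negative for w > 0, so this is a local maximum.
h(6/5) = 6·ln(6/5) - 6 + 7 ≈ 2.0939.

2.0939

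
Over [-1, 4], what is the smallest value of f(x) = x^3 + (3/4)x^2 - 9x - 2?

-167/16

The derivative is 3x^2 + (3/2)x - 9, whose only zero in [-1, 4] is x = 3/2.
Candidates: f(-1) = 27/4; f(3/2) = -167/16; f(4) = 38.
The minimum over the interval is -167/16, attained at x = 3/2.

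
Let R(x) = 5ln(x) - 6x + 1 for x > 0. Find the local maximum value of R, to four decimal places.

-4.9116

R'(x) = 5/x − 6 = 0 gives x = 5/6.
R''(x) = -5/x², which is negative for x > 0, so this is a local maximum.
R(5/6) = 5·ln(5/6) - 5 + 1 ≈ -4.9116.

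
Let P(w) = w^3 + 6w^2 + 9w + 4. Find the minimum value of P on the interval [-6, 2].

-50

P'(w) = 3w^2 + 12w + 9, which vanishes at w = -3 and w = -1.
Candidates: P(-6) = -50; P(-3) = 4; P(-1) = 0; P(2) = 54.
The minimum over the interval is -50, attained at w = -6.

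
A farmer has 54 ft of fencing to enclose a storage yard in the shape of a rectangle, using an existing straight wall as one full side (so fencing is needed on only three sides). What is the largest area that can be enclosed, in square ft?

Let the sides perpendicular to the wall have length x and the parallel side y, so 2x + y = 54 and the area is A = xy = x(54 − 2x).
A'(x) = 54 − 4x = 0 gives x = 27/2, and A''(x) = −4 < 0 confirms a maximum.
Then y = 54 − 2·27/2 = 27 and A = 729/2.

729/2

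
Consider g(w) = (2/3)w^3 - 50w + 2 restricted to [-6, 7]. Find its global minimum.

-494/3

Differentiating, g'(w) = 2w^2 - 50; which vanishes at w = -5 and w = 5.
Candidates: g(-6) = 158; g(-5) = 506/3; g(5) = -494/3; g(7) = -358/3.
Hence the absolute minimum is -494/3 at w = 5.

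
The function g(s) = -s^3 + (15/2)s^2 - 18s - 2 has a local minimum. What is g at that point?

Critical points: g'(s) = -3s^2 + 15s - 18 vanishes at s = 2, 3.
Since g''(s) = -6s + 15, we get g''(2) = 3 > 0 ⇒ local minimum; g''(3) = -3 < 0 ⇒ local maximum.
So the local minimum value is g(2) = -16.

-16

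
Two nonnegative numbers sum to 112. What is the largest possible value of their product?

3136

With x + y = 112, the product is P(x) = x(112 − x).
P'(x) = 112 − 2x = 0 gives x = 56; P'' = −2 < 0, so this is the maximum.
P = 56·56 = 3136.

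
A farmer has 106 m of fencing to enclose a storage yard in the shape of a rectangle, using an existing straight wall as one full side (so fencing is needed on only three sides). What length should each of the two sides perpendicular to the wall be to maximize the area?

Let the sides perpendicular to the wall have length x and the parallel side y, so 2x + y = 106 and the area is A = xy = x(106 − 2x).
A'(x) = 106 − 4x = 0 gives x = 53/2, and A''(x) = −4 < 0 confirms a maximum.
Then y = 106 − 2·53/2 = 53 and A = 2809/2.

53/2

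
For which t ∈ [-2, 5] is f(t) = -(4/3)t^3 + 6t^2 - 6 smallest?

f'(t) = -4t^2 + 12t, which vanishes at t = 0 and t = 3.
Compare values at every candidate in [-2, 5]: f(-2) = 86/3,  f(0) = -6,  f(3) = 12,  f(5) = -68/3.
Hence the absolute minimum is -68/3 at t = 5.

5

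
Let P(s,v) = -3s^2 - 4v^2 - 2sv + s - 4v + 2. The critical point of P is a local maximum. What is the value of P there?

37/11

∂P/∂s = -6s - 2v + 1 = 0 and ∂P/∂v = -2s - 8v - 4 = 0, so (s, v) = (4/11, -13/22).
The Hessian has P_{ss} = -6, P_{vv} = -8, P_{sv} = -2, giving D = 44 > 0 with P_{ss} < 0, so the point is a local maximum.
P(4/11, -13/22) = 37/11.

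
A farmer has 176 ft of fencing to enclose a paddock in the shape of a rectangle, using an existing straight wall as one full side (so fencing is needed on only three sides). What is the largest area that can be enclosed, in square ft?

Let the sides perpendicular to the wall have length x and the parallel side y, so 2x + y = 176 and the area is A = xy = x(176 − 2x).
A'(x) = 176 − 4x = 0 gives x = 44, and A''(x) = −4 < 0 confirms a maximum.
Then y = 176 − 2·44 = 88 and A = 3872.

3872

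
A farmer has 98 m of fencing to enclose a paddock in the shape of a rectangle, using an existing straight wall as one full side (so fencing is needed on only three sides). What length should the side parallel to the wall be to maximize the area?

49

Let the sides perpendicular to the wall have length x and the parallel side y, so 2x + y = 98 and the area is A = xy = x(98 − 2x).
A'(x) = 98 − 4x = 0 gives x = 49/2, and A''(x) = −4 < 0 confirms a maximum.
Then y = 98 − 2·49/2 = 49 and A = 2401/2.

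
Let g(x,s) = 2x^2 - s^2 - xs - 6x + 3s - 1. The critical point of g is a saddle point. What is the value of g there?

-5

∂g/∂x = 4x - s - 6 = 0 and ∂g/∂s = -x - 2s + 3 = 0, so (x, s) = (5/3, 2/3).
The Hessian has g_{xx} = 4, g_{ss} = -2, g_{xs} = -1, giving D = -9 < 0, so the point is a saddle point.
g(5/3, 2/3) = -5.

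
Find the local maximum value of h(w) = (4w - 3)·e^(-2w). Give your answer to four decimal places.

0.1642

Differentiating with the product rule gives h'(w) = (-8w + 10)·e^(-2w). Since e^(-2w) > 0, the only critical point is w = 5/4.
h''(5/4) has the same sign as -8 < 0, so this is a local maximum.
h(5/4) = (2)·e^(-5/2) ≈ 0.1642.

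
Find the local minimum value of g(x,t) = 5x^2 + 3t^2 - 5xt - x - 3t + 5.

16/5

∂g/∂x = 10x - 5t - 1 = 0 and ∂g/∂t = -5x + 6t - 3 = 0, so (x, t) = (3/5, 1).
The Hessian has g_{xx} = 10, g_{tt} = 6, g_{xt} = -5, giving D = 35 > 0 with g_{xx} > 0, so the point is a local minimum.
g(3/5, 1) = 16/5.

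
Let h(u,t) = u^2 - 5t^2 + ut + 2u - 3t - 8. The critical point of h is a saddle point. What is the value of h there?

∂h/∂u = 2u + t + 2 = 0 and ∂h/∂t = u - 10t - 3 = 0, so (u, t) = (-17/21, -8/21).
The Hessian has h_{uu} = 2, h_{tt} = -10, h_{ut} = 1, giving D = -21 < 0, so the point is a saddle point.
h(-17/21, -8/21) = -173/21.

-173/21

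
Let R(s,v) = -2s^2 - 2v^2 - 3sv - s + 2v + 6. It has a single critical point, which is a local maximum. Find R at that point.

∂R/∂s = -4s - 3v - 1 = 0 and ∂R/∂v = -3s - 4v + 2 = 0, so (s, v) = (-10/7, 11/7).
The Hessian has R_{ss} = -4, R_{vv} = -4, R_{sv} = -3, giving D = 7 > 0 with R_{ss} < 0, so the point is a local maximum.
R(-10/7, 11/7) = 58/7.

58/7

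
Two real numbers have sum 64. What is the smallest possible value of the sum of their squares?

With a + b = 64, a^2 + b^2 = a^2 + (64 − a)^2.
The derivative 2a − 2(64 − a) = 4a − 128 vanishes at a = 32; second derivative 4 > 0, a minimum.
The minimum is 2·(32)^2 = 2048.

2048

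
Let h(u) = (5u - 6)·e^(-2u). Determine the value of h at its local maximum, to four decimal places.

0.0834

By the product rule, h'(u) = (-10u + 17)·e^(-2u). Since e^(-2u) > 0, the only critical point is u = 17/10.
h''(17/10) has the same sign as -10 < 0, so this is a local maximum.
h(17/10) = (5/2)·e^(-17/5) ≈ 0.0834.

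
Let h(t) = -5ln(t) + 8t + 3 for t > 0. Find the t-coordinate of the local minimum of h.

h'(t) = -5/t + 8 = 0 gives t = 5/8.
h''(t) = 5/t², which is positive for t > 0, so this is a local minimum.
h(5/8) = -5·ln(5/8) + 5 + 3 ≈ 10.3500.

5/8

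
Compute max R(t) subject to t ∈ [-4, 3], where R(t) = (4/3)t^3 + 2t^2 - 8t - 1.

29

The derivative is 4t^2 + 4t - 8, which vanishes at t = -2 and t = 1.
Candidates: R(-4) = -67/3,  R(-2) = 37/3,  R(1) = -17/3,  R(3) = 29.
The maximum over the interval is 29, attained at t = 3.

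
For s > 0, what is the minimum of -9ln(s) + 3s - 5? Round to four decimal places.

R'(s) = -9/s + 3 = 0 gives s = 3.
R''(s) = 9/s², which is positive for s > 0, so this is a local minimum.
R(3) = -9·ln(3) + 9 - 5 ≈ -5.8875.

-5.8875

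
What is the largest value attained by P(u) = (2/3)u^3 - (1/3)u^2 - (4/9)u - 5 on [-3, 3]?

Differentiating, P'(u) = 2u^2 - (2/3)u - 4/9; which vanishes at u = -1/3 and u = 2/3.
Compare values at every candidate in [-3, 3]: P(-3) = -74/3; P(-1/3) = -398/81; P(2/3) = -425/81; P(3) = 26/3.
Hence the absolute maximum is 26/3 at u = 3.

26/3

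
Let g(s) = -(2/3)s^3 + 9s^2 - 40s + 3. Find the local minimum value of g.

g'(s) = -2s^2 + 18s - 40. Setting g'(s) = 0 gives s ∈ {4, 5}.
Second-derivative test with g''(s) = -4s + 18: g''(4) = 2 > 0 ⇒ local minimum; g''(5) = -2 < 0 ⇒ local maximum.
Thus g has its local minimum at s = 4, with value -167/3.

-167/3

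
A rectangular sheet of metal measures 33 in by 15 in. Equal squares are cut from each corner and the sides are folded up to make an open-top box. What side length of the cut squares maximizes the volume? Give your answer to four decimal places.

3.2303

With cut size x, the volume is V(x) = x(33 − 2x)(15 − 2x) for 0 < x < 7.5.
V'(x) = 12x^2 − 192x + 495. Setting V'(x) = 0 gives x ≈ 3.2303 (the root in (0, 7.5)).
V''(x) = 24x − 192 is negative there, so this is the maximum; V ≈ 732.0847.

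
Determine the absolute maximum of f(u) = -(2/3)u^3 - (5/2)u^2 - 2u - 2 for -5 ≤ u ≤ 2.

173/6

The derivative is -2u^2 - 5u - 2, which vanishes at u = -2 and u = -1/2.
Candidates: f(-5) = 173/6; f(-2) = -8/3; f(-1/2) = -37/24; f(2) = -64/3.
So the maximum is f(-5) = 173/6.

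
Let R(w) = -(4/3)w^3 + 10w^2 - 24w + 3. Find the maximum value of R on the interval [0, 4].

3

Differentiating, R'(w) = -4w^2 + 20w - 24; which vanishes at w = 2 and w = 3.
Evaluating at the critical points and endpoints: R(0) = 3,  R(2) = -47/3,  R(3) = -15,  R(4) = -55/3.
So the maximum is R(0) = 3.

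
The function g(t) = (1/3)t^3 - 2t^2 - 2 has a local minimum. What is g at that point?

g'(t) = t^2 - 4t = 0 at t = 0, 4.
g''(t) = 2t - 4. g''(0) = -4 < 0 ⇒ local maximum; g''(4) = 4 > 0 ⇒ local minimum.
The local minimum is g(4) = -38/3.

-38/3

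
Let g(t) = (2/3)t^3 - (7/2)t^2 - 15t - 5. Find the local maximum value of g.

g'(t) = 2t^2 - 7t - 15 = 0 at t = -3/2, 5.
Second-derivative test with g''(t) = 4t - 7: g''(-3/2) = -13 < 0 ⇒ local maximum; g''(5) = 13 > 0 ⇒ local minimum.
So the local maximum value is g(-3/2) = 59/8.

59/8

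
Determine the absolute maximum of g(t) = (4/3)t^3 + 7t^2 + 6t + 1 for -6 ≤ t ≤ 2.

The derivative is 4t^2 + 14t + 6, which vanishes at t = -3 and t = -1/2.
Candidates: g(-6) = -71; g(-3) = 10; g(-1/2) = -5/12; g(2) = 155/3.
Hence the absolute maximum is 155/3 at t = 2.

155/3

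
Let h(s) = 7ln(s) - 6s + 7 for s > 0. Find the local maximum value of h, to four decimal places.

h'(s) = 7/s − 6 = 0 gives s = 7/6.
h''(s) = -7/s², which is negative for s > 0, so this is a local maximum.
h(7/6) = 7·ln(7/6) - 7 + 7 ≈ 1.0791.

1.0791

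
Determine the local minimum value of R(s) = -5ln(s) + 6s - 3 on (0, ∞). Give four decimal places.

2.9116

R'(s) = -5/s + 6 = 0 gives s = 5/6.
R''(s) = 5/s², which is positive for s > 0, so this is a local minimum.
R(5/6) = -5·ln(5/6) + 5 - 3 ≈ 2.9116.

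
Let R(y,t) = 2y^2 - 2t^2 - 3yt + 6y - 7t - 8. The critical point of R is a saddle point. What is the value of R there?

-12

∂R/∂y = 4y - 3t + 6 = 0 and ∂R/∂t = -3y - 4t - 7 = 0, so (y, t) = (-9/5, -2/5).
The Hessian has R_{yy} = 4, R_{tt} = -4, R_{yt} = -3, giving D = -25 < 0, so the point is a saddle point.
R(-9/5, -2/5) = -12.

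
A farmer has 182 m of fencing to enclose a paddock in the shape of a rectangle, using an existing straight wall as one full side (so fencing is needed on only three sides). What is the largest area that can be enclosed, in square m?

Let the sides perpendicular to the wall have length x and the parallel side y, so 2x + y = 182 and the area is A = xy = x(182 − 2x).
A'(x) = 182 − 4x = 0 gives x = 91/2, and A''(x) = −4 < 0 confirms a maximum.
Then y = 182 − 2·91/2 = 91 and A = 8281/2.

8281/2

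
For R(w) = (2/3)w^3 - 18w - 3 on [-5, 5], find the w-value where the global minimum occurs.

The derivative is 2w^2 - 18, which vanishes at w = -3 and w = 3.
Compare values at every candidate in [-5, 5]: R(-5) = 11/3; R(-3) = 33; R(3) = -39; R(5) = -29/3.
The minimum over the interval is -39, attained at w = 3.

3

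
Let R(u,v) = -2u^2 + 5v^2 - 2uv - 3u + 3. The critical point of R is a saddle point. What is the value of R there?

∂R/∂u = -4u - 2v - 3 = 0 and ∂R/∂v = -2u + 10v = 0, so (u, v) = (-15/22, -3/22).
The Hessian has R_{uu} = -4, R_{vv} = 10, R_{uv} = -2, giving D = -44 < 0, so the point is a saddle point.
R(-15/22, -3/22) = 177/44.

177/44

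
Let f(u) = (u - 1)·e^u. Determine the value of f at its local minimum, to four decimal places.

f'(u) = 1·e^u + (u - 1)·1·e^u = (u)·e^u. Since e^u > 0, the only critical point is u = 0.
f''(0) has the same sign as 1 > 0, so this is a local minimum.
f(0) = (-1)·e^(0) ≈ -1.0000.

-1.0000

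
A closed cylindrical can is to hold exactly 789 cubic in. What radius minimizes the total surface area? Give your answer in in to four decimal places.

With radius r and height h, πr²h = 789 so h = 789/(πr²), and S(r) = 2πr² + 2πrh = 2πr² + 2·789/r.
S'(r) = 4πr − 2·789/r² = 0 ⇒ r³ = 789/(2π), so r ≈ 5.0076 and h = 2r ≈ 10.0153.
S''(r) = 4π + 4·789/r³ > 0, so this is the minimum; S ≈ 472.6785.

5.0076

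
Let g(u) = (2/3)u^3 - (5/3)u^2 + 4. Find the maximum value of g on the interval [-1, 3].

7

The derivative is 2u^2 - (10/3)u, which vanishes at u = 0 and u = 5/3.
Evaluating at the critical points and endpoints: g(-1) = 5/3,  g(0) = 4,  g(5/3) = 199/81,  g(3) = 7.
The maximum over the interval is 7, attained at u = 3.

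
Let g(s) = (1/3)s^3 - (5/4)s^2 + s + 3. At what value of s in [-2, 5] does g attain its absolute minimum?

Differentiating, g'(s) = s^2 - (5/2)s + 1; which vanishes at s = 1/2 and s = 2.
Evaluating at the critical points and endpoints: g(-2) = -20/3, g(1/2) = 155/48, g(2) = 8/3, g(5) = 221/12.
Hence the absolute minimum is -20/3 at s = -2.

-2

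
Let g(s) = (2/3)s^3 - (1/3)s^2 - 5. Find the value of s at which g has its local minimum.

1/3

g'(s) = 2s^2 - (2/3)s = 0 at s = 0, 1/3.
g''(s) = 4s - 2/3. g''(0) = -2/3 < 0 ⇒ local maximum; g''(1/3) = 2/3 > 0 ⇒ local minimum.
The local minimum is g(1/3) = -406/81.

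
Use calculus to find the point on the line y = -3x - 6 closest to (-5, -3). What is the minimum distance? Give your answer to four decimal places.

3.7947

Minimize D(x)^2 = (x + 5)^2 + (-3x - 3)^2.
d/dx[D^2] = 2(x + 5) + 2·(-3)·(-3x - 3) = 0 ⇒ x = -7/5.
Then y = -9/5 and the distance is √(72/5) ≈ 3.7947.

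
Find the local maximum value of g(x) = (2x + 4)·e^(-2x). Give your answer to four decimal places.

By the product rule, g'(x) = (-4x - 6)·e^(-2x). Since e^(-2x) > 0, the only critical point is x = -3/2.
g''(-3/2) has the same sign as -4 < 0, so this is a local maximum.
g(-3/2) = (1)·e^(3) ≈ 20.0855.

20.0855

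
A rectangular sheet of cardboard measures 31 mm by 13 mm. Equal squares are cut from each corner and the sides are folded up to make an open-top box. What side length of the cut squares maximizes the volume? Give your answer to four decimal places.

With cut size x, the volume is V(x) = x(31 − 2x)(13 − 2x) for 0 < x < 6.5.
V'(x) = 12x^2 − 176x + 403. Setting V'(x) = 0 gives x ≈ 2.8395 (the root in (0, 6.5)).
V''(x) = 24x − 176 is negative there, so this is the maximum; V ≈ 526.3724.

2.8395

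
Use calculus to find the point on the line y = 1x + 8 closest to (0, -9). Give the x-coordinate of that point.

-17/2

Minimize D(x)^2 = (x + 0)^2 + (x + 17)^2.
d/dx[D^2] = 2(x + 0) + 2·1·(x + 17) = 0 ⇒ x = -17/2.
Then y = -1/2 and the distance is √(289/2) ≈ 12.0208.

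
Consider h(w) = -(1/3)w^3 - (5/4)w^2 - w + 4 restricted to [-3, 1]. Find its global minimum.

17/12

h'(w) = -w^2 - (5/2)w - 1, which vanishes at w = -2 and w = -1/2.
Candidates: h(-3) = 19/4,  h(-2) = 11/3,  h(-1/2) = 203/48,  h(1) = 17/12.
So the minimum is h(1) = 17/12.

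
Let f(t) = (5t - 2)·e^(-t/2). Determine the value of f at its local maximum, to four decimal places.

3.0119

Differentiating with the product rule gives f'(t) = (-(5/2)t + 6)·e^(-t/2). Since e^(-t/2) > 0, the only critical point is t = 12/5.
f''(12/5) has the same sign as -5/2 < 0, so this is a local maximum.
f(12/5) = (10)·e^(-6/5) ≈ 3.0119.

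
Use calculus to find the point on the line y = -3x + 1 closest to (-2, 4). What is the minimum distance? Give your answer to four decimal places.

0.9487

Minimize D(x)^2 = (x + 2)^2 + (-3x - 3)^2.
d/dx[D^2] = 2(x + 2) + 2·(-3)·(-3x - 3) = 0 ⇒ x = -11/10.
Then y = 43/10 and the distance is √(9/10) ≈ 0.9487.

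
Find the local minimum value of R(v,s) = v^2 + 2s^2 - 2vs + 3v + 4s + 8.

∂R/∂v = 2v - 2s + 3 = 0 and ∂R/∂s = -2v + 4s + 4 = 0, so (v, s) = (-5, -7/2).
The Hessian has R_{vv} = 2, R_{ss} = 4, R_{vs} = -2, giving D = 4 > 0 with R_{vv} > 0, so the point is a local minimum.
R(-5, -7/2) = -13/2.

-13/2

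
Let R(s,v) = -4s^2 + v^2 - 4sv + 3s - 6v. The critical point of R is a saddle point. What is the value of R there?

-207/32

∂R/∂s = -8s - 4v + 3 = 0 and ∂R/∂v = -4s + 2v - 6 = 0, so (s, v) = (-9/16, 15/8).
The Hessian has R_{ss} = -8, R_{vv} = 2, R_{sv} = -4, giving D = -32 < 0, so the point is a saddle point.
R(-9/16, 15/8) = -207/32.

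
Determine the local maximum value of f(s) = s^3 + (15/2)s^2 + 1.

Critical points: f'(s) = 3s^2 + 15s vanishes at s = -5, 0.
Second-derivative test with f''(s) = 6s + 15: f''(-5) = -15 < 0 ⇒ local maximum; f''(0) = 15 > 0 ⇒ local minimum.
Thus f has its local maximum at s = -5, with value 127/2.

127/2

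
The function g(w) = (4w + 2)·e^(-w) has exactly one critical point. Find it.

1/2

By the product rule, g'(w) = (-4w + 2)·e^(-w). Since e^(-w) > 0, the only critical point is w = 1/2.
g''(1/2) has the same sign as -4 < 0, so this is a local maximum.
g(1/2) = (4)·e^(-1/2) ≈ 2.4261.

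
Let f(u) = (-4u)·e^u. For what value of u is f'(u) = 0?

-1

By the product rule, f'(u) = (-4u - 4)·e^u. Since e^u > 0, the only critical point is u = -1.
f''(-1) has the same sign as -4 < 0, so this is a local maximum.
f(-1) = (4)·e^(-1) ≈ 1.4715.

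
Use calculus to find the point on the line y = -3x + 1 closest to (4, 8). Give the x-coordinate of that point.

-17/10

Minimize D(x)^2 = (x - 4)^2 + (-3x - 7)^2.
d/dx[D^2] = 2(x - 4) + 2·(-3)·(-3x - 7) = 0 ⇒ x = -17/10.
Then y = 61/10 and the distance is √(361/10) ≈ 6.0083.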